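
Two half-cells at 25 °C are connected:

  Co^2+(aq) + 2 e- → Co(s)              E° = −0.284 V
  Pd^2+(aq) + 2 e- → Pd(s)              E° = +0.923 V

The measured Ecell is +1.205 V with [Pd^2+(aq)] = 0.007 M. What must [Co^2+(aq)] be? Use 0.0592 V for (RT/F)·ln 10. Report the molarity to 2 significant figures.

With Pd²⁺/Pd at the cathode and Co²⁺/Co at the anode, E°cell = +0.923 − (−0.284) = +1.207 V (n = 2).
Rearranging E = E° − (0.0592/n)·log Q gives log Q = 2(+1.207 − (+1.205))/0.0592 = 0.068.
Balancing electrons gives Pd^2+(aq) + Co(s) → Pd(s) + Co^2+(aq); thus Q = [Co^2+(aq)] / [Pd^2+(aq)].
Isolating [Co^2+(aq)] in Q = 10^{0.068} yields log [Co^2+(aq)] = −2.087, i.e. 0.0082 M.

0.0082 M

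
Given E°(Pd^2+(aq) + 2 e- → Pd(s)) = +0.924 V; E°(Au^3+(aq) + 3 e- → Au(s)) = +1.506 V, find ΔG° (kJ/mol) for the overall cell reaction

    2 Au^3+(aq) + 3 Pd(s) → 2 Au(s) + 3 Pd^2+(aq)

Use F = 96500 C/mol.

−337 kJ/mol

In the reaction as written Au^3+(aq) is reduced, so the Au³⁺/Au couple is the cathode and Pd²⁺/Pd is the anode.
E°cell = +1.506 − (+0.924) = +0.582 V; balancing electrons gives n = 6.
ΔG° = −nFE°cell = −(6)(96500)(+0.582) J/mol = −337 kJ/mol.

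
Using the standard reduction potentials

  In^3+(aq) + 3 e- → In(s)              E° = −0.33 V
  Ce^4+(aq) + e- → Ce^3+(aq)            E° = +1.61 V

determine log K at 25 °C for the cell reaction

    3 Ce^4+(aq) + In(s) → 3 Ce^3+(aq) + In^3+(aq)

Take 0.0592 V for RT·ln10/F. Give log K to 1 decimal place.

The Ce⁴⁺/Ce³⁺ couple is reduced (cathode); E°cell = +1.61 − (−0.33) = +1.94 V with n = 3.
At equilibrium E = 0, so log K = nE°cell / 0.0592 = (3)(+1.94) / 0.0592 = 98.3.

log K = 98.3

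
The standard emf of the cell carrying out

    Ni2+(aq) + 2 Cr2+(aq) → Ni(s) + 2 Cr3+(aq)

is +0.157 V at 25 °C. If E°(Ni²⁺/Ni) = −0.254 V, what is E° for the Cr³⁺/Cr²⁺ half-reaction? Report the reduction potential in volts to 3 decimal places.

−0.411 V

In the reaction as written the Ni²⁺/Ni couple is reduced (cathode) and Cr³⁺/Cr²⁺ is oxidized (anode), so E°cell = E°(Ni²⁺/Ni) − E°(Cr³⁺/Cr²⁺).
E°(Cr³⁺/Cr²⁺) = E°(cathode) − E°cell = −0.254 − (+0.157) = −0.411 V.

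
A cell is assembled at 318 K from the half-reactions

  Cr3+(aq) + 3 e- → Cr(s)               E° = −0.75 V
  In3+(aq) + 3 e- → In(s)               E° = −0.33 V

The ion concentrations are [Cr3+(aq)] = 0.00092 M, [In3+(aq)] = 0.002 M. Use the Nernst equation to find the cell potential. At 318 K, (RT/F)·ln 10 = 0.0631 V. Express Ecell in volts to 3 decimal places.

+0.427 V

Since E°(In³⁺/In) > E°(Cr³⁺/Cr), In³⁺/In serves as the cathode.
The standard potential is −0.33 − (−0.75) = +0.42 V and the balanced reaction transfers n = 3 electrons.
The balanced reaction is In3+(aq) + Cr(s) → In(s) + Cr3+(aq), so Q = [Cr3+(aq)] / [In3+(aq)] = 0.46 and log Q = −0.337.
E = E° − (0.0631/n)·log Q = +0.42 − (0.0631/3)(−0.337) = +0.427 V.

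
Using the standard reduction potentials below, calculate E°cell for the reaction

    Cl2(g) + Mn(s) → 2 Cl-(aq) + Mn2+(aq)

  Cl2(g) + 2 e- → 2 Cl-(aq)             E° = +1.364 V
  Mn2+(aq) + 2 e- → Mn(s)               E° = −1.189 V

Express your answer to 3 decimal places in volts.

+2.553 V

In the reaction as written, Cl2(g) is reduced (cathode) and Mn2+(aq) is produced by oxidation at the anode.
E°cell = E°(cathode) − E°(anode) = +1.364 − (−1.189) = +2.553 V.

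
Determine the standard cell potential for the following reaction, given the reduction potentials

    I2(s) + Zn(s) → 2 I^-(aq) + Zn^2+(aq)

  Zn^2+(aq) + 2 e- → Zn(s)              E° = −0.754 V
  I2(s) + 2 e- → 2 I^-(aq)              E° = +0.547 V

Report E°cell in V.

+1.301 V

In the reaction as written, I2(s) is reduced (cathode) and Zn^2+(aq) is produced by oxidation at the anode.
E°cell = E°(cathode) − E°(anode) = +0.547 − (−0.754) = +1.301 V.
The positive value indicates the reaction is spontaneous as written.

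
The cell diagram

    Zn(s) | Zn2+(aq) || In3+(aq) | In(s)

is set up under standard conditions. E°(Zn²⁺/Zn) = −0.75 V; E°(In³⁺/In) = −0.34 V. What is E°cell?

By convention the left-hand electrode in cell notation is the anode (oxidation) and the right-hand electrode is the cathode (reduction).
E°cell = E°(right) − E°(left) = −0.34 − (−0.75) = +0.41 V.

+0.41 V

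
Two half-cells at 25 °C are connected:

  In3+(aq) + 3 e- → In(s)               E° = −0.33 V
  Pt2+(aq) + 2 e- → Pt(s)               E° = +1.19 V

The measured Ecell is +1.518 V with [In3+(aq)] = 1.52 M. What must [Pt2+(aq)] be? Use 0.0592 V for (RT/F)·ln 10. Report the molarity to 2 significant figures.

The Pt²⁺/Pt couple has the larger reduction potential, so it is the cathode: E°cell = +1.19 − (−0.33) = +1.52 V and n = 6.
Rearranging E = E° − (0.0592/n)·log Q gives log Q = 6(+1.52 − (+1.518))/0.0592 = 0.203.
Balancing electrons gives 3 Pt2+(aq) + 2 In(s) → 3 Pt(s) + 2 In3+(aq); thus Q = [In3+(aq)]^2 / [Pt2+(aq)]^3.
Solving for the unknown gives log [Pt2+(aq)] = 0.054, so [Pt2+(aq)] ≈ 1.1 M.

1.1 M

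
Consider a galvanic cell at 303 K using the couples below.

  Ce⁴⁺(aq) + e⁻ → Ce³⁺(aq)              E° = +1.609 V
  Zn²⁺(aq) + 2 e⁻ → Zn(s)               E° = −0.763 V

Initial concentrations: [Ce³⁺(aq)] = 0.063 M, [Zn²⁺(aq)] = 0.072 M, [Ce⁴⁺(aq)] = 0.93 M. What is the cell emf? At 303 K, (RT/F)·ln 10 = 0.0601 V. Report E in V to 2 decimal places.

+2.48 V

Ce⁴⁺/Ce³⁺ is reduced (cathode, E° = +1.609 V) and Zn²⁺/Zn is oxidized (anode).
E°cell = E°cat − E°an = +1.609 − (−0.763) = +2.372 V; n = 2.
The balanced reaction is 2 Ce⁴⁺(aq) + Zn(s) → 2 Ce³⁺(aq) + Zn²⁺(aq), so Q = ([Ce³⁺(aq)]^2·[Zn²⁺(aq)]) / [Ce⁴⁺(aq)]^2 = 0.00033 and log Q = −3.481.
Applying E = E° − (RT ln10/nF)·log Q gives +2.372 − (0.0601/2)(−3.481) = +2.48 V.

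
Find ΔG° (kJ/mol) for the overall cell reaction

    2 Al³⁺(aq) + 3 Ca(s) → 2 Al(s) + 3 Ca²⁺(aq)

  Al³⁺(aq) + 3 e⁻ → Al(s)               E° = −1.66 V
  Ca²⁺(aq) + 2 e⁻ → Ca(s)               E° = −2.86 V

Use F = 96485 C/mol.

In the reaction as written Al³⁺(aq) is reduced, so the Al³⁺/Al couple is the cathode and Ca²⁺/Ca is the anode.
E°cell = −1.66 − (−2.86) = +1.20 V; balancing electrons gives n = 6.
ΔG° = −nFE°cell = −(6)(96485)(+1.20) J/mol = −695 kJ/mol.

−695 kJ/mol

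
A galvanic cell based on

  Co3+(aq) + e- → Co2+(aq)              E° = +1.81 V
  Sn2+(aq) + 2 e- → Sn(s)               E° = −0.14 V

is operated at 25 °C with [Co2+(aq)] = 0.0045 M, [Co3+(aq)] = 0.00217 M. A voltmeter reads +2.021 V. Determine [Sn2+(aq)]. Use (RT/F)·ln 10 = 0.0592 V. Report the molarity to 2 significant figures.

With Co³⁺/Co²⁺ at the cathode and Sn²⁺/Sn at the anode, E°cell = +1.81 − (−0.14) = +1.95 V (n = 2).
From the Nernst equation, log Q = n(E° − E)/0.0592 = 2·(+1.95 − (+2.021))/0.0592 = −2.399.
The balanced reaction is 2 Co3+(aq) + Sn(s) → 2 Co2+(aq) + Sn2+(aq), so Q = ([Co2+(aq)]^2·[Sn2+(aq)]) / [Co3+(aq)]^2.
Solving for the unknown gives log [Sn2+(aq)] = −3.033, so [Sn2+(aq)] ≈ 0.00093 M.

0.00093 M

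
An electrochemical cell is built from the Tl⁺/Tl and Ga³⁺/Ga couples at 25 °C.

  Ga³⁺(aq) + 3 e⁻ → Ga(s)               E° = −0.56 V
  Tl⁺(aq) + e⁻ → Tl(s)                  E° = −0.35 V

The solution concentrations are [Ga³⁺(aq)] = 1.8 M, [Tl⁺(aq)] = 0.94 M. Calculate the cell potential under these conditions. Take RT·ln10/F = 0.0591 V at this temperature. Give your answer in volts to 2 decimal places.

Since E°(Tl⁺/Tl) > E°(Ga³⁺/Ga), Tl⁺/Tl serves as the cathode.
E°cell = −0.35 − (−0.56) = +0.21 V, with n = 3 electrons transferred.
The balanced reaction is 3 Tl⁺(aq) + Ga(s) → 3 Tl(s) + Ga³⁺(aq), so Q = [Ga³⁺(aq)] / [Tl⁺(aq)]^3 = 2.17 and log Q = 0.336.
By the Nernst equation, E = +0.21 − (0.0591/3)·(0.336) = +0.20 V.

+0.20 V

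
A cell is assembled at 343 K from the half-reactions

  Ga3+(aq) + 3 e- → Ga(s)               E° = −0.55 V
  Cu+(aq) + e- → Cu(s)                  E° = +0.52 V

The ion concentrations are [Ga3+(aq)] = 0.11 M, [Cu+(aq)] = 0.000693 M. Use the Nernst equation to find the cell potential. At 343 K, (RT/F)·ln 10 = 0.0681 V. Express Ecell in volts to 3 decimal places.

Since E°(Cu⁺/Cu) > E°(Ga³⁺/Ga), Cu⁺/Cu serves as the cathode.
E°cell = +0.52 − (−0.55) = +1.07 V, with n = 3 electrons transferred.
The balanced reaction is 3 Cu+(aq) + Ga(s) → 3 Cu(s) + Ga3+(aq), so Q = [Ga3+(aq)] / [Cu+(aq)]^3 = 3.31×10^8 and log Q = 8.519.
By the Nernst equation, E = +1.07 − (0.0681/3)·(8.519) = +0.877 V.

+0.877 V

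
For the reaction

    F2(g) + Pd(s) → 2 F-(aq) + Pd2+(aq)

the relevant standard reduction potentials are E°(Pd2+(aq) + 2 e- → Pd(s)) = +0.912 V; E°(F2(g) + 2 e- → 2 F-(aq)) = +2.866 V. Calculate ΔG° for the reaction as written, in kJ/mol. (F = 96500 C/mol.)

−377 kJ/mol

In the reaction as written F2(g) is reduced, so the F₂/F⁻ couple is the cathode and Pd²⁺/Pd is the anode.
E°cell = +2.866 − (+0.912) = +1.954 V; balancing electrons gives n = 2.
ΔG° = −nFE°cell = −(2)(96500)(+1.954) J/mol = −377 kJ/mol.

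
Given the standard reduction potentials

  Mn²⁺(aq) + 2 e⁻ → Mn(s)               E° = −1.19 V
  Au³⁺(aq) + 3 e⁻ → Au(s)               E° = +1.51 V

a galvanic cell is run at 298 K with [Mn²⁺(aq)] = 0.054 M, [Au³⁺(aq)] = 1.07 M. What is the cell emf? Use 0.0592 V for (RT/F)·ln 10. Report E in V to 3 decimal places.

+2.738 V

Au³⁺/Au is reduced (cathode, E° = +1.51 V) and Mn²⁺/Mn is oxidized (anode).
E°cell = E°cat − E°an = +1.51 − (−1.19) = +2.70 V; n = 6.
Balancing gives 2 Au³⁺(aq) + 3 Mn(s) → 2 Au(s) + 3 Mn²⁺(aq); hence Q = [Mn²⁺(aq)]^3 / [Au³⁺(aq)]^2 = 0.000138 (log Q = −3.862).
By the Nernst equation, E = +2.70 − (0.0592/6)·(−3.862) = +2.738 V.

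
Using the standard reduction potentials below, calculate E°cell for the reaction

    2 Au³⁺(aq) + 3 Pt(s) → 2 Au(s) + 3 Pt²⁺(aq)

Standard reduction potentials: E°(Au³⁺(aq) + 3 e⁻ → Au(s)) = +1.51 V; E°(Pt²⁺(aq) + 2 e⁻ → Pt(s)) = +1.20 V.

+0.31 V

In the reaction as written, Au³⁺(aq) is reduced (cathode) and Pt²⁺(aq) is produced by oxidation at the anode.
E°cell = E°(cathode) − E°(anode) = +1.51 − (+1.20) = +0.31 V.
The positive value indicates the reaction is spontaneous as written.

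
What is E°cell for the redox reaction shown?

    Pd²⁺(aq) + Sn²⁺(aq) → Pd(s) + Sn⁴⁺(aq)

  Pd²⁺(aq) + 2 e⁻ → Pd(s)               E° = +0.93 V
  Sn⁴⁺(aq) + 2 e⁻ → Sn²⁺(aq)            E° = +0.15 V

In the reaction as written, Pd²⁺(aq) is reduced (cathode) and Sn⁴⁺(aq) is produced by oxidation at the anode.
E°cell = E°(cathode) − E°(anode) = +0.93 − (+0.15) = +0.78 V.
The positive value indicates the reaction is spontaneous as written.

+0.78 V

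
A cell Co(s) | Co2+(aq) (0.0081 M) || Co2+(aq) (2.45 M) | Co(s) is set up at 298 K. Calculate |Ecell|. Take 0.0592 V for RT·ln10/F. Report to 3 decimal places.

0.073 V

For a concentration cell E°cell = 0, since both electrodes use the same couple.
The compartment with the higher Co2+(aq) concentration (2.45 M) acts as the cathode; ions are reduced there and produced at the dilute (0.0081 M) anode.
With n = 2, Ecell = −(0.0592/2)·log([dilute]/[conc]) = −(0.0592/2)·log(0.0081/2.45) = +0.073 V.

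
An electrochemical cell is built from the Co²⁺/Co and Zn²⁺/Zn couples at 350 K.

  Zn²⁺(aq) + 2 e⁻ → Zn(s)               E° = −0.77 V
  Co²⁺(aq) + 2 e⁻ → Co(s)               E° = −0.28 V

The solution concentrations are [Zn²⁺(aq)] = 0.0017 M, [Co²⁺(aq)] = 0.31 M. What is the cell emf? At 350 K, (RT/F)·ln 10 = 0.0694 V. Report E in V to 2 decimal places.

Co²⁺/Co is reduced (cathode, E° = −0.28 V) and Zn²⁺/Zn is oxidized (anode).
E°cell = −0.28 − (−0.77) = +0.49 V, with n = 2 electrons transferred.
Balancing gives Co²⁺(aq) + Zn(s) → Co(s) + Zn²⁺(aq); hence Q = [Zn²⁺(aq)] / [Co²⁺(aq)] = 0.00548 (log Q = −2.261).
Applying E = E° − (RT ln10/nF)·log Q gives +0.49 − (0.0694/2)(−2.261) = +0.57 V.

+0.57 V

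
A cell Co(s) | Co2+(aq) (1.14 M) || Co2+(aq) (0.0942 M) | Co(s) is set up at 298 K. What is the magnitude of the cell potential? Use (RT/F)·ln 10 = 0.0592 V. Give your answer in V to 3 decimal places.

0.032 V

For a concentration cell E°cell = 0, since both electrodes use the same couple.
The compartment with the higher Co2+(aq) concentration (1.14 M) acts as the cathode; ions are reduced there and produced at the dilute (0.0942 M) anode.
With n = 2, Ecell = −(0.0592/2)·log([dilute]/[conc]) = −(0.0592/2)·log(0.0942/1.14) = +0.032 V.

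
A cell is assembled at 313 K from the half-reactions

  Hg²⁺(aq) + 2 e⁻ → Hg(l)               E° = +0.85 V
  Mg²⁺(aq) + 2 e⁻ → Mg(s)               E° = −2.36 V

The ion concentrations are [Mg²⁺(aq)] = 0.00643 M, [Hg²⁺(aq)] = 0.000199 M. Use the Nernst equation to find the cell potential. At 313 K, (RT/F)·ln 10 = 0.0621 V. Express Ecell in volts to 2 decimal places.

Since E°(Hg²⁺/Hg) > E°(Mg²⁺/Mg), Hg²⁺/Hg serves as the cathode.
The standard potential is +0.85 − (−2.36) = +3.21 V and the balanced reaction transfers n = 2 electrons.
The balanced reaction is Hg²⁺(aq) + Mg(s) → Hg(l) + Mg²⁺(aq), so Q = [Mg²⁺(aq)] / [Hg²⁺(aq)] = 32.3 and log Q = 1.509.
By the Nernst equation, E = +3.21 − (0.0621/2)·(1.509) = +3.16 V.

+3.16 V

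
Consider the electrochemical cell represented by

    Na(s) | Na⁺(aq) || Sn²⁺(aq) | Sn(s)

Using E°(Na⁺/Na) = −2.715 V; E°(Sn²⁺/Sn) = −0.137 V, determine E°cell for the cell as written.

+2.578 V

By convention the left-hand electrode in cell notation is the anode (oxidation) and the right-hand electrode is the cathode (reduction).
E°cell = E°(right) − E°(left) = −0.137 − (−2.715) = +2.578 V.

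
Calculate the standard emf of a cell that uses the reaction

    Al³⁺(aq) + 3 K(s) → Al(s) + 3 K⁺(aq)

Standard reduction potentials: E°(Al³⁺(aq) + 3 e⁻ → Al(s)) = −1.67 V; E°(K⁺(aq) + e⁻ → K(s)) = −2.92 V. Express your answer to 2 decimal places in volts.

Al³⁺(aq) gains electrons, so the Al³⁺/Al couple is the cathode; the K⁺/K couple is the anode.
E°cell = E°(cathode) − E°(anode) = −1.67 − (−2.92) = +1.25 V.

+1.25 V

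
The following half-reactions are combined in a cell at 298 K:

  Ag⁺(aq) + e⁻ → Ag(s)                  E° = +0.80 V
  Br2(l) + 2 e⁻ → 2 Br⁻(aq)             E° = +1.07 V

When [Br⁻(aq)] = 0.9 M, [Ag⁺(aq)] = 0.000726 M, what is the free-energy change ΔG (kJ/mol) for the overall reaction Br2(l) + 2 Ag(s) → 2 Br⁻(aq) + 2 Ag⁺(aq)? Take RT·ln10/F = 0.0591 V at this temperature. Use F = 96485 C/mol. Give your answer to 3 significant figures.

−88.4 kJ/mol

The standard cell potential is +1.07 − (+0.80) = +0.27 V, with n = 2 electrons in the balanced equation.
Here Q = [Br⁻(aq)]^2·[Ag⁺(aq)]^2 = 4.27×10^−7 (log Q = −6.370), giving E = +0.27 − (0.0591/2)·(−6.370) = +0.4582 V.
Finally ΔG = −nFE = −(2)(96485 C/mol)(+0.4582 V) = −88.4 kJ/mol.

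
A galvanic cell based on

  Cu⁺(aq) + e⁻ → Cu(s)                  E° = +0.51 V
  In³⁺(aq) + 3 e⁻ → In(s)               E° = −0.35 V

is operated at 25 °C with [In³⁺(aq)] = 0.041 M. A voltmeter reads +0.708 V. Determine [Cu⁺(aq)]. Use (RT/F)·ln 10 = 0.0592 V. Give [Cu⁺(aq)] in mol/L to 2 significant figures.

0.00093 M

With Cu⁺/Cu at the cathode and In³⁺/In at the anode, E°cell = +0.51 − (−0.35) = +0.86 V (n = 3).
Since E = E° − (0.0592/n)·log Q, log Q = n(E° − E)/0.0592 = 7.703.
For 3 Cu⁺(aq) + In(s) → 3 Cu(s) + In³⁺(aq), the reaction quotient is Q = [In³⁺(aq)] / [Cu⁺(aq)]^3.
Isolating [Cu⁺(aq)] in Q = 10^{7.703} yields log [Cu⁺(aq)] = −3.030, i.e. 0.00093 M.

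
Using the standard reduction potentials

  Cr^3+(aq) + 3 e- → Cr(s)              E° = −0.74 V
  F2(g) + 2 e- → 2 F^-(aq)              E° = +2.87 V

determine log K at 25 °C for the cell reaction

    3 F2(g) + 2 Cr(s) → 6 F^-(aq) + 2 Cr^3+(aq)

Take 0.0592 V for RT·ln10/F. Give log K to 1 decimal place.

log K = 365.9

The F₂/F⁻ couple is reduced (cathode); E°cell = +2.87 − (−0.74) = +3.61 V with n = 6.
At equilibrium E = 0, so log K = nE°cell / 0.0592 = (6)(+3.61) / 0.0592 = 365.9.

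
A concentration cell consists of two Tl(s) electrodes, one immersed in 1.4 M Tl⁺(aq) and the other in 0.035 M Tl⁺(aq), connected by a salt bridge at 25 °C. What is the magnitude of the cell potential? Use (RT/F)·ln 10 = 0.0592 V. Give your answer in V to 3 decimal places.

0.095 V

For a concentration cell E°cell = 0, since both electrodes use the same couple.
The compartment with the higher Tl⁺(aq) concentration (1.4 M) acts as the cathode; ions are reduced there and produced at the dilute (0.035 M) anode.
With n = 1, Ecell = −(0.0592/1)·log([dilute]/[conc]) = −(0.0592/1)·log(0.035/1.4) = +0.095 V.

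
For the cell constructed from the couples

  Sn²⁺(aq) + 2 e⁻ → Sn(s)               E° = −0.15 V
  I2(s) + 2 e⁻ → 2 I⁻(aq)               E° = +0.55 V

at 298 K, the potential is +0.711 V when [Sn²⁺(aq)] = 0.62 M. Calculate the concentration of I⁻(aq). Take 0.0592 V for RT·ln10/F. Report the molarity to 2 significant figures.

I₂/I⁻ is the cathode (higher E°); E°cell = +0.55 − (−0.15) = +0.70 V with n = 2.
Since E = E° − (0.0592/n)·log Q, log Q = n(E° − E)/0.0592 = −0.372.
Balancing electrons gives I2(s) + Sn(s) → 2 I⁻(aq) + Sn²⁺(aq); thus Q = [I⁻(aq)]^2·[Sn²⁺(aq)].
Solving for the unknown gives log [I⁻(aq)] = −0.082, so [I⁻(aq)] ≈ 0.83 M.

0.83 M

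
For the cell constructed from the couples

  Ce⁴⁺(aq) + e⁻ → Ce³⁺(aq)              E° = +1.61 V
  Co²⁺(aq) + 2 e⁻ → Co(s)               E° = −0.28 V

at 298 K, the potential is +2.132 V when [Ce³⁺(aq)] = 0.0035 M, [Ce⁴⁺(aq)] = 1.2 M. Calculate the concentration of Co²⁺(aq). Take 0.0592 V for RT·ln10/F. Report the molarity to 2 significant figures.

With Ce⁴⁺/Ce³⁺ at the cathode and Co²⁺/Co at the anode, E°cell = +1.61 − (−0.28) = +1.89 V (n = 2).
Rearranging E = E° − (0.0592/n)·log Q gives log Q = 2(+1.89 − (+2.132))/0.0592 = −8.176.
For 2 Ce⁴⁺(aq) + Co(s) → 2 Ce³⁺(aq) + Co²⁺(aq), the reaction quotient is Q = ([Ce³⁺(aq)]^2·[Co²⁺(aq)]) / [Ce⁴⁺(aq)]^2.
Solving for the unknown gives log [Co²⁺(aq)] = −3.106, so [Co²⁺(aq)] ≈ 0.00078 M.

0.00078 M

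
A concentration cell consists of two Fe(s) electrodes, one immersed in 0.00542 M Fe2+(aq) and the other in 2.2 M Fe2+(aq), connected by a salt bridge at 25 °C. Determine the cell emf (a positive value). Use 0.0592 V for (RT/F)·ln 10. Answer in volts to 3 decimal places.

0.077 V

For a concentration cell E°cell = 0, since both electrodes use the same couple.
The compartment with the higher Fe2+(aq) concentration (2.2 M) acts as the cathode; ions are reduced there and produced at the dilute (0.00542 M) anode.
With n = 2, Ecell = −(0.0592/2)·log([dilute]/[conc]) = −(0.0592/2)·log(0.00542/2.2) = +0.077 V.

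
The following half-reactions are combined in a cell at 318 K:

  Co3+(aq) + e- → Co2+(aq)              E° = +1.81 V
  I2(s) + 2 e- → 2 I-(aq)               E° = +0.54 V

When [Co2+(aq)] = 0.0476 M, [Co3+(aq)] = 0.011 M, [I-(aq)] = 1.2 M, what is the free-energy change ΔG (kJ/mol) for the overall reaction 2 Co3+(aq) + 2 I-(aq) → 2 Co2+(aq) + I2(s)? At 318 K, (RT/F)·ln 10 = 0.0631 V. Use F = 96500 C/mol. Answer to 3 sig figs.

−238 kJ/mol

E°cell = +1.81 − (+0.54) = +1.27 V; the balanced reaction transfers n = 2 electrons.
Q = [Co2+(aq)]^2 / ([Co3+(aq)]^2·[I-(aq)]^2) = 13, so log Q = 1.114 and E = +1.27 − (0.0631/2)(1.114) = +1.2349 V.
Finally ΔG = −nFE = −(2)(96500 C/mol)(+1.2349 V) = −238 kJ/mol.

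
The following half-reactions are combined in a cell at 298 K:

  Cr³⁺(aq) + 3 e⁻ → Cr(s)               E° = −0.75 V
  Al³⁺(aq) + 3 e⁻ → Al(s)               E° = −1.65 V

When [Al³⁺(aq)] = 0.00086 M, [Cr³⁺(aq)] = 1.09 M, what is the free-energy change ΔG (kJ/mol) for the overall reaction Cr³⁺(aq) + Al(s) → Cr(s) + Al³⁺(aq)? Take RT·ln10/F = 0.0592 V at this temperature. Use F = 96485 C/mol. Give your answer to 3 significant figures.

The standard cell potential is −0.75 − (−1.65) = +0.90 V, with n = 3 electrons in the balanced equation.
Q = [Al³⁺(aq)] / [Cr³⁺(aq)] = 0.000789, so log Q = −3.103 and E = +0.90 − (0.0592/3)(−3.103) = +0.9612 V.
Finally ΔG = −nFE = −(3)(96485 C/mol)(+0.9612 V) = −278 kJ/mol.

−278 kJ/mol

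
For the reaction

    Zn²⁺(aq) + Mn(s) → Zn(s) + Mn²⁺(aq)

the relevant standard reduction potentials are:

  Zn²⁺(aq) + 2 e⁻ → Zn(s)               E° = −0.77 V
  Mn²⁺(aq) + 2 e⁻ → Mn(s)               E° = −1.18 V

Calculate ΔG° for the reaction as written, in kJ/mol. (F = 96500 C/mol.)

−79.1 kJ/mol

In the reaction as written Zn²⁺(aq) is reduced, so the Zn²⁺/Zn couple is the cathode and Mn²⁺/Mn is the anode.
E°cell = −0.77 − (−1.18) = +0.41 V; balancing electrons gives n = 2.
ΔG° = −nFE°cell = −(2)(96500)(+0.41) J/mol = −79.1 kJ/mol.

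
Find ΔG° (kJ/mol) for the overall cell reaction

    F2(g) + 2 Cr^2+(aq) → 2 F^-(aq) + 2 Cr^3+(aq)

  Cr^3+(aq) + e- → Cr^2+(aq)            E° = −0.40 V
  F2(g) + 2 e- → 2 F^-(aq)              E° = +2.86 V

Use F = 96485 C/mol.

−629 kJ/mol

In the reaction as written F2(g) is reduced, so the F₂/F⁻ couple is the cathode and Cr³⁺/Cr²⁺ is the anode.
E°cell = +2.86 − (−0.40) = +3.26 V; balancing electrons gives n = 2.
ΔG° = −nFE°cell = −(2)(96485)(+3.26) J/mol = −629 kJ/mol.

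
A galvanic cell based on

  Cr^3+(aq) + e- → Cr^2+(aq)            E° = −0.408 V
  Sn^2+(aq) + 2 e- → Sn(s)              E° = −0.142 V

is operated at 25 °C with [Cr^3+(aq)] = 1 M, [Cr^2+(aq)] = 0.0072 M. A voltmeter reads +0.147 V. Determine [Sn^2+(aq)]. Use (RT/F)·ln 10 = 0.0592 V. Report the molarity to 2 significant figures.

1.8 M

With Sn²⁺/Sn at the cathode and Cr³⁺/Cr²⁺ at the anode, E°cell = −0.142 − (−0.408) = +0.266 V (n = 2).
Rearranging E = E° − (0.0592/n)·log Q gives log Q = 2(+0.266 − (+0.147))/0.0592 = 4.020.
For Sn^2+(aq) + 2 Cr^2+(aq) → Sn(s) + 2 Cr^3+(aq), the reaction quotient is Q = [Cr^3+(aq)]^2 / ([Sn^2+(aq)]·[Cr^2+(aq)]^2).
Solving for the unknown gives log [Sn^2+(aq)] = 0.265, so [Sn^2+(aq)] ≈ 1.8 M.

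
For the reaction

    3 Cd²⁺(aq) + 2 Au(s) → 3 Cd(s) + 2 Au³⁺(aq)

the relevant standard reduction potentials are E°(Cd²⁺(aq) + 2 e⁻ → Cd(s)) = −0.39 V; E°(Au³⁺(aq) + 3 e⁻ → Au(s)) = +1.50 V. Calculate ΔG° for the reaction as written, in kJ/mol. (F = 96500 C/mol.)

In the reaction as written Cd²⁺(aq) is reduced, so the Cd²⁺/Cd couple is the cathode and Au³⁺/Au is the anode.
E°cell = −0.39 − (+1.50) = −1.89 V; balancing electrons gives n = 6.
ΔG° = −nFE°cell = −(6)(96500)(−1.89) J/mol = +1094 kJ/mol.

+1094 kJ/mol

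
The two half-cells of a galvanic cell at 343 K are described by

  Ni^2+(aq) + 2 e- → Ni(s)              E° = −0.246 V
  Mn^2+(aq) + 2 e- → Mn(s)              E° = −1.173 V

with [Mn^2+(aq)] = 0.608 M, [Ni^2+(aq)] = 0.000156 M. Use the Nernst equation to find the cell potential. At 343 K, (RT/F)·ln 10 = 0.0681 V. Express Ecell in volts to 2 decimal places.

Since E°(Ni²⁺/Ni) > E°(Mn²⁺/Mn), Ni²⁺/Ni serves as the cathode.
E°cell = E°cat − E°an = −0.246 − (−1.173) = +0.927 V; n = 2.
Balancing gives Ni^2+(aq) + Mn(s) → Ni(s) + Mn^2+(aq); hence Q = [Mn^2+(aq)] / [Ni^2+(aq)] = 3.9×10^3 (log Q = 3.591).
Applying E = E° − (RT ln10/nF)·log Q gives +0.927 − (0.0681/2)(3.591) = +0.80 V.

+0.80 V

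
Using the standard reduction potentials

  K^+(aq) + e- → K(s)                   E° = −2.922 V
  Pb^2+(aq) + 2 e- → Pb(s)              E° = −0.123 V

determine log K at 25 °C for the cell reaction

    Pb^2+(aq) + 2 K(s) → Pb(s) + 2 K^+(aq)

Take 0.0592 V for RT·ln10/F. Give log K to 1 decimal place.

log K = 94.6

The Pb²⁺/Pb couple is reduced (cathode); E°cell = −0.123 − (−2.922) = +2.799 V with n = 2.
At equilibrium E = 0, so log K = nE°cell / 0.0592 = (2)(+2.799) / 0.0592 = 94.6.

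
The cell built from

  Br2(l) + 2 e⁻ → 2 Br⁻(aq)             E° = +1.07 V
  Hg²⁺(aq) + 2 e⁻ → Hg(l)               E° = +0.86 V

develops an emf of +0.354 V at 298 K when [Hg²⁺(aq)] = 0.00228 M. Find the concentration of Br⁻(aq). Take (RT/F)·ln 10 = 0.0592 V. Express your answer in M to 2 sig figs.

Br₂/Br⁻ is the cathode (higher E°); E°cell = +1.07 − (+0.86) = +0.21 V with n = 2.
Rearranging E = E° − (0.0592/n)·log Q gives log Q = 2(+0.21 − (+0.354))/0.0592 = −4.865.
The balanced reaction is Br2(l) + Hg(l) → 2 Br⁻(aq) + Hg²⁺(aq), so Q = [Br⁻(aq)]^2·[Hg²⁺(aq)].
Isolating [Br⁻(aq)] in Q = 10^{−4.865} yields log [Br⁻(aq)] = −1.111, i.e. 0.077 M.

0.077 M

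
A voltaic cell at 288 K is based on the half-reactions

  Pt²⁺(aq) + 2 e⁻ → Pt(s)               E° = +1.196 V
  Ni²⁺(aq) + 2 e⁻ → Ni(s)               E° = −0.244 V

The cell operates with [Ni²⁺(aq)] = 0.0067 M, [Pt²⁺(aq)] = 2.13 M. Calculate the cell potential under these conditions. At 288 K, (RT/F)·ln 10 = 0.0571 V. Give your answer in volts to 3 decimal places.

Since E°(Pt²⁺/Pt) > E°(Ni²⁺/Ni), Pt²⁺/Pt serves as the cathode.
E°cell = +1.196 − (−0.244) = +1.440 V, with n = 2 electrons transferred.
For the overall reaction Pt²⁺(aq) + Ni(s) → Pt(s) + Ni²⁺(aq), Q = [Ni²⁺(aq)] / [Pt²⁺(aq)] = 0.00315, giving log Q = −2.502.
E = E° − (0.0571/n)·log Q = +1.440 − (0.0571/2)(−2.502) = +1.511 V.

+1.511 V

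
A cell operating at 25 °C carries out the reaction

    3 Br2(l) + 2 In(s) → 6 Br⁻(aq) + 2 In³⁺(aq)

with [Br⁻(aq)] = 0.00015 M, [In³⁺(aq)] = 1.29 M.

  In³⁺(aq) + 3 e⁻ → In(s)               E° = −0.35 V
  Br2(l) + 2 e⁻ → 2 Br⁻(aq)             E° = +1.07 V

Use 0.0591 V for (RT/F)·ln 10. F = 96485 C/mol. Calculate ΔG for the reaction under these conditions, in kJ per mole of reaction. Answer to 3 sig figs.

E°cell = +1.07 − (−0.35) = +1.42 V; the balanced reaction transfers n = 6 electrons.
The reaction quotient is [Br⁻(aq)]^6·[In³⁺(aq)]^2 = 1.9×10^−23; by Nernst, E = +1.42 − (0.0591/6)(−22.722) = +1.6438 V.
Then ΔG = −nFE = −6 × 96485 × +1.6438 J/mol = −952 kJ/mol.

−952 kJ/mol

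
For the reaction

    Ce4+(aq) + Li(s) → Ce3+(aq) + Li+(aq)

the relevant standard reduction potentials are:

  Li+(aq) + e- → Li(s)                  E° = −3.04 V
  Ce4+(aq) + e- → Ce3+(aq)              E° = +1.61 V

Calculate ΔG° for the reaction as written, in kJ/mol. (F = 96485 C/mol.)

In the reaction as written Ce4+(aq) is reduced, so the Ce⁴⁺/Ce³⁺ couple is the cathode and Li⁺/Li is the anode.
E°cell = +1.61 − (−3.04) = +4.65 V; balancing electrons gives n = 1.
ΔG° = −nFE°cell = −(1)(96485)(+4.65) J/mol = −449 kJ/mol.

−449 kJ/mol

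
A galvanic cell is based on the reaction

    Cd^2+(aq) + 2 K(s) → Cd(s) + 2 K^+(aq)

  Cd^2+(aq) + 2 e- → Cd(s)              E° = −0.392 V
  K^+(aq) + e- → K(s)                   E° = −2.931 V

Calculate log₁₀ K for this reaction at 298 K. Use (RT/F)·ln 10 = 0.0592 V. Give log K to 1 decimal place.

log K = 85.8

The Cd²⁺/Cd couple is reduced (cathode); E°cell = −0.392 − (−2.931) = +2.539 V with n = 2.
At equilibrium E = 0, so log K = nE°cell / 0.0592 = (2)(+2.539) / 0.0592 = 85.8.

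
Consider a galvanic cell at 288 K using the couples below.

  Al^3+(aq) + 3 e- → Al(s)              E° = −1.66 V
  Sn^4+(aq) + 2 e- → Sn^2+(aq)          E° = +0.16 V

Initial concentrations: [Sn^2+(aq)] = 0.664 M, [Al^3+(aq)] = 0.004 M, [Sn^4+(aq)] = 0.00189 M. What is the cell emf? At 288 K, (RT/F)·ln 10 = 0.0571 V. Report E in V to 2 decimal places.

The Sn⁴⁺/Sn²⁺ couple has the more positive E°, so it is the cathode; Al³⁺/Al is the anode.
The standard potential is +0.16 − (−1.66) = +1.82 V and the balanced reaction transfers n = 6 electrons.
Balancing gives 3 Sn^4+(aq) + 2 Al(s) → 3 Sn^2+(aq) + 2 Al^3+(aq); hence Q = ([Sn^2+(aq)]^3·[Al^3+(aq)]^2) / [Sn^4+(aq)]^3 = 694 (log Q = 2.841).
Applying E = E° − (RT ln10/nF)·log Q gives +1.82 − (0.0571/6)(2.841) = +1.79 V.

+1.79 V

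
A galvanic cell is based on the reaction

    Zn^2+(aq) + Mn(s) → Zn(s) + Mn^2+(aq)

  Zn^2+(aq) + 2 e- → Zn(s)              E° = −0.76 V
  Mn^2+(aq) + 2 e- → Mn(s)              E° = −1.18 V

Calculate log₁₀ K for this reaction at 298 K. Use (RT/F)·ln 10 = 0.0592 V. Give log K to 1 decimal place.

The Zn²⁺/Zn couple is reduced (cathode); E°cell = −0.76 − (−1.18) = +0.42 V with n = 2.
At equilibrium E = 0, so log K = nE°cell / 0.0592 = (2)(+0.42) / 0.0592 = 14.2.

log K = 14.2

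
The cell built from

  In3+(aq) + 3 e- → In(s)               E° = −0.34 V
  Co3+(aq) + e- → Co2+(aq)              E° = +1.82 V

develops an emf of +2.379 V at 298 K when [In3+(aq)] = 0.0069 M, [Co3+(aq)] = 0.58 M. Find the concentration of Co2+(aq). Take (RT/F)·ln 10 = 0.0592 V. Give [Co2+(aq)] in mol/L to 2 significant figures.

With Co³⁺/Co²⁺ at the cathode and In³⁺/In at the anode, E°cell = +1.82 − (−0.34) = +2.16 V (n = 3).
From the Nernst equation, log Q = n(E° − E)/0.0592 = 3·(+2.16 − (+2.379))/0.0592 = −11.098.
The balanced reaction is 3 Co3+(aq) + In(s) → 3 Co2+(aq) + In3+(aq), so Q = ([Co2+(aq)]^3·[In3+(aq)]) / [Co3+(aq)]^3.
Isolating [Co2+(aq)] in Q = 10^{−11.098} yields log [Co2+(aq)] = −3.216, i.e. 0.00061 M.

0.00061 M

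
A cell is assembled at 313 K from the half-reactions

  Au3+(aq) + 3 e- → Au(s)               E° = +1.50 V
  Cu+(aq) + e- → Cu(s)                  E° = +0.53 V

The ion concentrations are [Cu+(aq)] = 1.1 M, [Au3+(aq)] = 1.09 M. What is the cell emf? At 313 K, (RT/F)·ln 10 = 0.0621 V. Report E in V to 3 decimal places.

Au³⁺/Au is reduced (cathode, E° = +1.50 V) and Cu⁺/Cu is oxidized (anode).
The standard potential is +1.50 − (+0.53) = +0.97 V and the balanced reaction transfers n = 3 electrons.
The balanced reaction is Au3+(aq) + 3 Cu(s) → Au(s) + 3 Cu+(aq), so Q = [Cu+(aq)]^3 / [Au3+(aq)] = 1.22 and log Q = 0.087.
Applying E = E° − (RT ln10/nF)·log Q gives +0.97 − (0.0621/3)(0.087) = +0.968 V.

+0.968 V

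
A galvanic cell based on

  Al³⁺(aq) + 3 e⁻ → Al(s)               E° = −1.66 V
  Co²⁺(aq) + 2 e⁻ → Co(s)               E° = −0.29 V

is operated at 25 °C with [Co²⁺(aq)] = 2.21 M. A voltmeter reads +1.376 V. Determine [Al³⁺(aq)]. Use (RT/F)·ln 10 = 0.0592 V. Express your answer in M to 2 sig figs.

1.6 M

The Co²⁺/Co couple has the larger reduction potential, so it is the cathode: E°cell = −0.29 − (−1.66) = +1.37 V and n = 6.
From the Nernst equation, log Q = n(E° − E)/0.0592 = 6·(+1.37 − (+1.376))/0.0592 = −0.608.
Balancing electrons gives 3 Co²⁺(aq) + 2 Al(s) → 3 Co(s) + 2 Al³⁺(aq); thus Q = [Al³⁺(aq)]^2 / [Co²⁺(aq)]^3.
Solving for the unknown gives log [Al³⁺(aq)] = 0.213, so [Al³⁺(aq)] ≈ 1.6 M.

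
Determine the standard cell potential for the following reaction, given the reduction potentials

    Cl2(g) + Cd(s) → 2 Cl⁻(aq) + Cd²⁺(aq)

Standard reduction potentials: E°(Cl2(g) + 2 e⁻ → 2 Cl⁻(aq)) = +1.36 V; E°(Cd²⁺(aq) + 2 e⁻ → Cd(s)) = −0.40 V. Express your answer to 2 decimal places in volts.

In the reaction as written, Cl2(g) is reduced (cathode) and Cd²⁺(aq) is produced by oxidation at the anode.
E°cell = E°(cathode) − E°(anode) = +1.36 − (−0.40) = +1.76 V.
The positive value indicates the reaction is spontaneous as written.

+1.76 V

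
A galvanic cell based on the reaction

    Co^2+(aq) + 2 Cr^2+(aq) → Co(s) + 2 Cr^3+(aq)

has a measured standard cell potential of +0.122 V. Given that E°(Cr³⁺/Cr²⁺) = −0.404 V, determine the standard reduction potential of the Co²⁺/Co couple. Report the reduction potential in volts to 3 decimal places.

In the reaction as written the Co²⁺/Co couple is reduced (cathode) and Cr³⁺/Cr²⁺ is oxidized (anode), so E°cell = E°(Co²⁺/Co) − E°(Cr³⁺/Cr²⁺).
E°(Co²⁺/Co) = E°cell + E°(anode) = +0.122 + (−0.404) = −0.282 V.

−0.282 V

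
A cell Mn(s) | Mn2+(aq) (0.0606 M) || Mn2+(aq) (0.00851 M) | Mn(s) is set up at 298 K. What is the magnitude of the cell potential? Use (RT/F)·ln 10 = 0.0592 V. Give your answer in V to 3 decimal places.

For a concentration cell E°cell = 0, since both electrodes use the same couple.
The compartment with the higher Mn2+(aq) concentration (0.0606 M) acts as the cathode; ions are reduced there and produced at the dilute (0.00851 M) anode.
With n = 2, Ecell = −(0.0592/2)·log([dilute]/[conc]) = −(0.0592/2)·log(0.00851/0.0606) = +0.025 V.

0.025 V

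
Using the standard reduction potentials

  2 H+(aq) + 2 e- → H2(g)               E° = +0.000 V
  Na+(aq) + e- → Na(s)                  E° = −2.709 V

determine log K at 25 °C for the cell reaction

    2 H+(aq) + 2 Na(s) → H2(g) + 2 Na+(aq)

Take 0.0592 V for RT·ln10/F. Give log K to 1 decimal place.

The 2H⁺/H₂ couple is reduced (cathode); E°cell = +0.000 − (−2.709) = +2.709 V with n = 2.
At equilibrium E = 0, so log K = nE°cell / 0.0592 = (2)(+2.709) / 0.0592 = 91.5.

log K = 91.5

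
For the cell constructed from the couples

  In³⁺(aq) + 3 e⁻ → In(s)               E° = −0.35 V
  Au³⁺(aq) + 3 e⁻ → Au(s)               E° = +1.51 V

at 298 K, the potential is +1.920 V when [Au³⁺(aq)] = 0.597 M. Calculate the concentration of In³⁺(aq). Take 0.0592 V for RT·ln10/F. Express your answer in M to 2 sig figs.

Au³⁺/Au is the cathode (higher E°); E°cell = +1.51 − (−0.35) = +1.86 V with n = 3.
From the Nernst equation, log Q = n(E° − E)/0.0592 = 3·(+1.86 − (+1.920))/0.0592 = −3.041.
The balanced reaction is Au³⁺(aq) + In(s) → Au(s) + In³⁺(aq), so Q = [In³⁺(aq)] / [Au³⁺(aq)].
Solving for the unknown gives log [In³⁺(aq)] = −3.265, so [In³⁺(aq)] ≈ 0.00054 M.

0.00054 M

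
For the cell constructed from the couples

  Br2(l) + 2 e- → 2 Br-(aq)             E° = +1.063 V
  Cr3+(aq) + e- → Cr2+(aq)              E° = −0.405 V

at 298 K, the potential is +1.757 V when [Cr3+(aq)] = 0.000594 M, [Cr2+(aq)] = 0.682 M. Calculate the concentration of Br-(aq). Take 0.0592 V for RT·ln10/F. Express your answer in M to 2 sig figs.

0.015 M

The Br₂/Br⁻ couple has the larger reduction potential, so it is the cathode: E°cell = +1.063 − (−0.405) = +1.468 V and n = 2.
Since E = E° − (0.0592/n)·log Q, log Q = n(E° − E)/0.0592 = −9.764.
The balanced reaction is Br2(l) + 2 Cr2+(aq) → 2 Br-(aq) + 2 Cr3+(aq), so Q = ([Br-(aq)]^2·[Cr3+(aq)]^2) / [Cr2+(aq)]^2.
Isolating [Br-(aq)] in Q = 10^{−9.764} yields log [Br-(aq)] = −1.822, i.e. 0.015 M.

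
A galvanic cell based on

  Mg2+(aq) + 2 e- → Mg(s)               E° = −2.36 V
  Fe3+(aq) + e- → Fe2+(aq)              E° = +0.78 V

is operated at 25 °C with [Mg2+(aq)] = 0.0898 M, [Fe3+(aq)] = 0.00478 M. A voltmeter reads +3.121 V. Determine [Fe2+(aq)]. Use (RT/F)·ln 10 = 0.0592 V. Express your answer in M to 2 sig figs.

0.033 M

Fe³⁺/Fe²⁺ is the cathode (higher E°); E°cell = +0.78 − (−2.36) = +3.14 V with n = 2.
Since E = E° − (0.0592/n)·log Q, log Q = n(E° − E)/0.0592 = 0.642.
Balancing electrons gives 2 Fe3+(aq) + Mg(s) → 2 Fe2+(aq) + Mg2+(aq); thus Q = ([Fe2+(aq)]^2·[Mg2+(aq)]) / [Fe3+(aq)]^2.
Isolating [Fe2+(aq)] in Q = 10^{0.642} yields log [Fe2+(aq)] = −1.476, i.e. 0.033 M.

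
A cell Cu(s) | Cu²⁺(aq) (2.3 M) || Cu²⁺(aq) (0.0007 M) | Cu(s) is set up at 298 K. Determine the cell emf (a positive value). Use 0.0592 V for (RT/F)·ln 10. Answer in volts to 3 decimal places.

For a concentration cell E°cell = 0, since both electrodes use the same couple.
The compartment with the higher Cu²⁺(aq) concentration (2.3 M) acts as the cathode; ions are reduced there and produced at the dilute (0.0007 M) anode.
With n = 2, Ecell = −(0.0592/2)·log([dilute]/[conc]) = −(0.0592/2)·log(0.0007/2.3) = +0.104 V.

0.104 V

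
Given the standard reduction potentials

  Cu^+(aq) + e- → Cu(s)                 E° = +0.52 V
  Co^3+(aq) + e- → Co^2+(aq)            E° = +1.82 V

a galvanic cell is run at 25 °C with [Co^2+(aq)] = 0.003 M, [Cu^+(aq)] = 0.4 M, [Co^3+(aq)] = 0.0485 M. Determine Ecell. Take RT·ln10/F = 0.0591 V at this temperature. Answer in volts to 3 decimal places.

+1.395 V

Since E°(Co³⁺/Co²⁺) > E°(Cu⁺/Cu), Co³⁺/Co²⁺ serves as the cathode.
E°cell = +1.82 − (+0.52) = +1.30 V, with n = 1 electron transferred.
For the overall reaction Co^3+(aq) + Cu(s) → Co^2+(aq) + Cu^+(aq), Q = ([Co^2+(aq)]·[Cu^+(aq)]) / [Co^3+(aq)] = 0.0247, giving log Q = −1.607.
Applying E = E° − (RT ln10/nF)·log Q gives +1.30 − (0.0591/1)(−1.607) = +1.395 V.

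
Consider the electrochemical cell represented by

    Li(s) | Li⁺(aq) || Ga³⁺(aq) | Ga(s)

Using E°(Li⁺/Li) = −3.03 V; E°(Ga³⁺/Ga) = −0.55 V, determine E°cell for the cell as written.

By convention the left-hand electrode in cell notation is the anode (oxidation) and the right-hand electrode is the cathode (reduction).
E°cell = E°(right) − E°(left) = −0.55 − (−3.03) = +2.48 V.

+2.48 V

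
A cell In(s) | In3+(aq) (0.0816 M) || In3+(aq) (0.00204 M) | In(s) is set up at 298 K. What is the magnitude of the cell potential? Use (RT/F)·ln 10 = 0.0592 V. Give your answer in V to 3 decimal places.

0.032 V

For a concentration cell E°cell = 0, since both electrodes use the same couple.
The compartment with the higher In3+(aq) concentration (0.0816 M) acts as the cathode; ions are reduced there and produced at the dilute (0.00204 M) anode.
With n = 3, Ecell = −(0.0592/3)·log([dilute]/[conc]) = −(0.0592/3)·log(0.00204/0.0816) = +0.032 V.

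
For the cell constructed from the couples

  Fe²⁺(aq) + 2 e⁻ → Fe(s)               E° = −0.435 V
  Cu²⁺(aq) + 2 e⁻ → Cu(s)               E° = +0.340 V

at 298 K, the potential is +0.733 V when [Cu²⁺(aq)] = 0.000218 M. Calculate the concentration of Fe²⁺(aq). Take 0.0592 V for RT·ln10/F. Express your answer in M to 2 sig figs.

0.0057 M

Cu²⁺/Cu is the cathode (higher E°); E°cell = +0.340 − (−0.435) = +0.775 V with n = 2.
From the Nernst equation, log Q = n(E° − E)/0.0592 = 2·(+0.775 − (+0.733))/0.0592 = 1.419.
The balanced reaction is Cu²⁺(aq) + Fe(s) → Cu(s) + Fe²⁺(aq), so Q = [Fe²⁺(aq)] / [Cu²⁺(aq)].
Solving for the unknown gives log [Fe²⁺(aq)] = −2.243, so [Fe²⁺(aq)] ≈ 0.0057 M.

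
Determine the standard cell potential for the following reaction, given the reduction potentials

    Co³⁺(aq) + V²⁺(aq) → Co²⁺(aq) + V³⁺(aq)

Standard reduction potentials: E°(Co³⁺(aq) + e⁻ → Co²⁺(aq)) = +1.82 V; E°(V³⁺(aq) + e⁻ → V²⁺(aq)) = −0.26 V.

In the reaction as written, Co³⁺(aq) is reduced (cathode) and V³⁺(aq) is produced by oxidation at the anode.
E°cell = E°(cathode) − E°(anode) = +1.82 − (−0.26) = +2.08 V.

+2.08 V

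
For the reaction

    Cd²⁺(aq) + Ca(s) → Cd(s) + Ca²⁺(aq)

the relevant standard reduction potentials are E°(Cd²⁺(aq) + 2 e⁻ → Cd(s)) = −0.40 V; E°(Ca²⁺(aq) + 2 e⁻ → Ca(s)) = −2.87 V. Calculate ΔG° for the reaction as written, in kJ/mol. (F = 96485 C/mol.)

−477 kJ/mol

In the reaction as written Cd²⁺(aq) is reduced, so the Cd²⁺/Cd couple is the cathode and Ca²⁺/Ca is the anode.
E°cell = −0.40 − (−2.87) = +2.47 V; balancing electrons gives n = 2.
ΔG° = −nFE°cell = −(2)(96485)(+2.47) J/mol = −477 kJ/mol.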